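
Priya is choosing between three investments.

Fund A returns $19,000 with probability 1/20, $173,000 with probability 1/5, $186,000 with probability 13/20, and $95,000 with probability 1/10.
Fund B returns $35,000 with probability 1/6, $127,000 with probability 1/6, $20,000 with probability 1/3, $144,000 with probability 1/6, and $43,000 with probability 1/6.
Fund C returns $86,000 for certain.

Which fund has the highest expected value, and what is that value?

Fund A ($165,950)

Fund A = 1/20 × 19000 + 1/5 × 173000 + 13/20 × 186000 + 1/10 × 95000 = 950 + 34600 + 120900 + 9500 = 165950
Fund B = 1/6 × 35000 + 1/6 × 127000 + 1/3 × 20000 + 1/6 × 144000 + 1/6 × 43000 = 5833.3333 + 21166.6667 + 6666.6667 + 24000 + 7166.6667 = 64833.3333
Fund C: 86000 (certain)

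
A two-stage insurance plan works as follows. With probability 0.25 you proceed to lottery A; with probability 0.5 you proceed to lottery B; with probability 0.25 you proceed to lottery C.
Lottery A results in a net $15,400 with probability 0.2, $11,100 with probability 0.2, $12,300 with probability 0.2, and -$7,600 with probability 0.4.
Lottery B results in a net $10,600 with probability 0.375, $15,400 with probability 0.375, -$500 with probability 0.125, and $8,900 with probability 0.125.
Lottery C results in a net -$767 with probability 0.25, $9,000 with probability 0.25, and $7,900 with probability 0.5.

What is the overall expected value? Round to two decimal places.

$8,082.06

EV(A) = 0.2 × 15400 + 0.2 × 11100 + 0.2 × 12300 + 0.4 × (-7600) = 3080 + 2220 + 2460 − 3040 = 4720
EV(B) = 0.375 × 10600 + 0.375 × 15400 + 0.125 × (-500) + 0.125 × 8900 = 3975 + 5775 − 62.5 + 1112.5 = 10800
EV(C) = 0.25 × (-767) + 0.25 × 9000 + 0.5 × 7900 = -191.75 + 2250 + 3950 = 6008.25
Overall = 0.25 × 4720 + 0.5 × 10800 + 0.25 × 6008.25 = 1180 + 5400 + 1502.0625 = 8082.0625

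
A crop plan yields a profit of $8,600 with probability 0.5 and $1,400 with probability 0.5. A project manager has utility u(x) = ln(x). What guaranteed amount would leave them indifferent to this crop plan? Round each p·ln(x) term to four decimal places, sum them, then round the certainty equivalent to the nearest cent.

$3,469.97

E[u] = 0.5·ln(8600) + 0.5·ln(1400) = 4.5298 + 3.6221 = 8.1519
CE = e^8.1519 ≈ 3469.97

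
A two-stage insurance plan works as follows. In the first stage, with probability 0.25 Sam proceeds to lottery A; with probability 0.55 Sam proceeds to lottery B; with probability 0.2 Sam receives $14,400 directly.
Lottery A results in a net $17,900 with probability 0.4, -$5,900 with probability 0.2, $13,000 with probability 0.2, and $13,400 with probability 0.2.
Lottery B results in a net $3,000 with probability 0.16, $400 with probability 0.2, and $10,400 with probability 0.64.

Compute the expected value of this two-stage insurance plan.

EV(A) = 0.4 × 17900 + 0.2 × (-5900) + 0.2 × 13000 + 0.2 × 13400 = 7160 − 1180 + 2600 + 2680 = 11260
EV(B) = 0.16 × 3000 + 0.2 × 400 + 0.64 × 10400 = 480 + 80 + 6656 = 7216
Branch C: 14400 (certain)
Overall = 0.25 × 11260 + 0.55 × 7216 + 0.2 × 14400 = 2815 + 3968.8 + 2880 = 9663.8

$9,663.80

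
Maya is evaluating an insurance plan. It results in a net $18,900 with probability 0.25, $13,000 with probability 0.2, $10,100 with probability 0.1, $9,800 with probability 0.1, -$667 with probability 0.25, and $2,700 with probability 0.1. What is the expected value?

$9,418.25

EV = 0.25 × 18900 + 0.2 × 13000 + 0.1 × 10100 + 0.1 × 9800 + 0.25 × (-667) + 0.1 × 2700 = 4725 + 2600 + 1010 + 980 − 166.75 + 270 = 9418.25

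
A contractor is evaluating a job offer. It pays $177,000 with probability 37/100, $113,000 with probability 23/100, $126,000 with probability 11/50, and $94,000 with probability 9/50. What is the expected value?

$136,120

EV = 37/100 × 177000 + 23/100 × 113000 + 11/50 × 126000 + 9/50 × 94000 = 65490 + 25990 + 27720 + 16920 = 136120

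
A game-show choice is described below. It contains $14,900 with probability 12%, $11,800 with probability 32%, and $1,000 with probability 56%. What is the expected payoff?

EV = 0.12 × 14900 + 0.32 × 11800 + 0.56 × 1000 = 1788 + 3776 + 560 = 6124

$6,124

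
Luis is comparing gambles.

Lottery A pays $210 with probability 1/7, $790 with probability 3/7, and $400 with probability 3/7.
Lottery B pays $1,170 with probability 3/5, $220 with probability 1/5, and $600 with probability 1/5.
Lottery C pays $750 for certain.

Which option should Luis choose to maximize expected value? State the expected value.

Lottery A = 1/7 × 210 + 3/7 × 790 + 3/7 × 400 = 30 + 338.5714 + 171.4286 = 540
Lottery B = 3/5 × 1170 + 1/5 × 220 + 1/5 × 600 = 702 + 44 + 120 = 866
Lottery C: 750 (certain)

Lottery B ($866)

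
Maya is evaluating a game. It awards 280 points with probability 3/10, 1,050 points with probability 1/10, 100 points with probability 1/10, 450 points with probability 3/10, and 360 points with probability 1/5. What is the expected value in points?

EV = 3/10 × 280 + 1/10 × 1050 + 1/10 × 100 + 3/10 × 450 + 1/5 × 360 = 84 + 105 + 10 + 135 + 72 = 406

406 points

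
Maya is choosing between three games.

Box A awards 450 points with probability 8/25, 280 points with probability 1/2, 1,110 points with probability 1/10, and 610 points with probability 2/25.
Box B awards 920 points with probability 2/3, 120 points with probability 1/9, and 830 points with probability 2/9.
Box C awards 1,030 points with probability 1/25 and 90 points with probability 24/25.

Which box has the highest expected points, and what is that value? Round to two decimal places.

Box B (811.11 points)

Box A = 8/25 × 450 + 1/2 × 280 + 1/10 × 1110 + 2/25 × 610 = 144 + 140 + 111 + 48.8 = 443.8
Box B = 2/3 × 920 + 1/9 × 120 + 2/9 × 830 = 613.3333 + 13.3333 + 184.4444 = 811.1111
Box C = 1/25 × 1030 + 24/25 × 90 = 41.2 + 86.4 = 127.6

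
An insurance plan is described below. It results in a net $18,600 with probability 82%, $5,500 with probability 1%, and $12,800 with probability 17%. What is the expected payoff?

$17,483

EV = 0.82 × 18600 + 0.01 × 5500 + 0.17 × 12800 = 15252 + 55 + 2176 = 17483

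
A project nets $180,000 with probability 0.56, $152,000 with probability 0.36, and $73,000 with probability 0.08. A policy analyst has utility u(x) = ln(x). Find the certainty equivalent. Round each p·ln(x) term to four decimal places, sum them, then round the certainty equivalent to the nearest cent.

E[u] = 0.56·ln(180000) + 0.36·ln(152000) + 0.08·ln(73000) = 6.7764 + 4.2954 + 0.8959 = 11.9677
CE = e^11.9677 ≈ 157581.81

$157,581.81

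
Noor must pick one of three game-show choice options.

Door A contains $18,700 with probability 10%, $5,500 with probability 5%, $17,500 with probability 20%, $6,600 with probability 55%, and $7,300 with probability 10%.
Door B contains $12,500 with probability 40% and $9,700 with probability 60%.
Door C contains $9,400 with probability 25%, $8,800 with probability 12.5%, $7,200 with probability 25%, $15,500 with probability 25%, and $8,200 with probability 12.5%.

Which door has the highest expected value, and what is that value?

Door B ($10,820)

Door A = 0.1 × 18700 + 0.05 × 5500 + 0.2 × 17500 + 0.55 × 6600 + 0.1 × 7300 = 1870 + 275 + 3500 + 3630 + 730 = 10005
Door B = 0.4 × 12500 + 0.6 × 9700 = 5000 + 5820 = 10820
Door C = 0.25 × 9400 + 0.125 × 8800 + 0.25 × 7200 + 0.25 × 15500 + 0.125 × 8200 = 2350 + 1100 + 1800 + 3875 + 1025 = 10150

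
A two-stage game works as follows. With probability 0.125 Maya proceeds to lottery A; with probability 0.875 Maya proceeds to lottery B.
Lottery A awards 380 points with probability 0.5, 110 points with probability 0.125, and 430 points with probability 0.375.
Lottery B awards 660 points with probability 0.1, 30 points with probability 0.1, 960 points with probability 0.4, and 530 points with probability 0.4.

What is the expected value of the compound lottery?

EV(A) = 0.5 × 380 + 0.125 × 110 + 0.375 × 430 = 190 + 13.75 + 161.25 = 365
EV(B) = 0.1 × 660 + 0.1 × 30 + 0.4 × 960 + 0.4 × 530 = 66 + 3 + 384 + 212 = 665
Overall = 0.125 × 365 + 0.875 × 665 = 45.625 + 581.875 = 627.5

627.5 points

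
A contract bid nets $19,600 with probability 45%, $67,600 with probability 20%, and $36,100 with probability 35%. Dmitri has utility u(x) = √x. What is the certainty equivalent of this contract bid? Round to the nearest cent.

E[u] = 0.45·√19600 + 0.2·√67600 + 0.35·√36100 = 0.45·140 + 0.2·260 + 0.35·190 = 181.5
CE = (181.5)² = 32942.25

$32,942.25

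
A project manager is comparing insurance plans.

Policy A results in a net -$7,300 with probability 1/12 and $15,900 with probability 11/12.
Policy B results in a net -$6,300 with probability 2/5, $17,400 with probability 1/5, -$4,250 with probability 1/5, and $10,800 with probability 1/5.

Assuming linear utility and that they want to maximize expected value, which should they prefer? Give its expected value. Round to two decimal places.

Policy A ($13,966.67)

Policy A = 1/12 × (-7300) + 11/12 × 15900 = -608.3333 + 14575 = 13966.6667
Policy B = 2/5 × (-6300) + 1/5 × 17400 + 1/5 × (-4250) + 1/5 × 10800 = -2520 + 3480 − 850 + 2160 = 2270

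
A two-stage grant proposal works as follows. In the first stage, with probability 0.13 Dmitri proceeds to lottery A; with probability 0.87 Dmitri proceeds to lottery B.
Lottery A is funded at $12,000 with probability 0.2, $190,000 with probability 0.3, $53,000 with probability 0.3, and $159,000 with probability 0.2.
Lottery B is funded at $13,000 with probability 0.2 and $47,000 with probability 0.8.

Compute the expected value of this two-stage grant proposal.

EV(A) = 0.2 × 12000 + 0.3 × 190000 + 0.3 × 53000 + 0.2 × 159000 = 2400 + 57000 + 15900 + 31800 = 107100
EV(B) = 0.2 × 13000 + 0.8 × 47000 = 2600 + 37600 = 40200
Overall = 0.13 × 107100 + 0.87 × 40200 = 13923 + 34974 = 48897

$48,897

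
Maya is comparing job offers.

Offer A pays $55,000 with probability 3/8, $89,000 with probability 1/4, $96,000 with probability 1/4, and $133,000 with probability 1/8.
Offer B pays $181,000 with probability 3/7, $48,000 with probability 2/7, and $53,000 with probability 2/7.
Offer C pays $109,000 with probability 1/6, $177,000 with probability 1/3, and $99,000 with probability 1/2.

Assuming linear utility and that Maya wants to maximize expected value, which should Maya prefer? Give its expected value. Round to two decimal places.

Offer C ($126,666.67)

Offer A = 3/8 × 55000 + 1/4 × 89000 + 1/4 × 96000 + 1/8 × 133000 = 20625 + 22250 + 24000 + 16625 = 83500
Offer B = 3/7 × 181000 + 2/7 × 48000 + 2/7 × 53000 = 77571.4286 + 13714.2857 + 15142.8571 = 106428.5714
Offer C = 1/6 × 109000 + 1/3 × 177000 + 1/2 × 99000 = 18166.6667 + 59000 + 49500 = 126666.6667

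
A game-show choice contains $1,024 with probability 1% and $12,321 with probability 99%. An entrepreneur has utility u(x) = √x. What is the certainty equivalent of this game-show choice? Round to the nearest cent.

$12,146.24

E[u] = 0.01·√1024 + 0.99·√12321 = 0.01·32 + 0.99·111 = 110.21
CE = (110.21)² = 12146.2441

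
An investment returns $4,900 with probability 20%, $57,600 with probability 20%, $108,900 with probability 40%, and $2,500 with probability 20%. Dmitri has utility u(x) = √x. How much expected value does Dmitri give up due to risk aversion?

E[u] = 0.2·√4900 + 0.2·√57600 + 0.4·√108900 + 0.2·√2500 = 0.2·70 + 0.2·240 + 0.4·330 + 0.2·50 = 204
CE = (204)² = 41616
Risk premium = EV − CE = 56560 − 41616 = 14944

$14,944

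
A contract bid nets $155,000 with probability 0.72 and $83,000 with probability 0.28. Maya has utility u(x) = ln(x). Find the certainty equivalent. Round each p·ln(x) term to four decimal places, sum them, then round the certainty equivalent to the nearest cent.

E[u] = 0.72·ln(155000) + 0.28·ln(83000) = 8.6048 + 3.1714 = 11.7762
CE = e^11.7762 ≈ 130118.39

$130,118.39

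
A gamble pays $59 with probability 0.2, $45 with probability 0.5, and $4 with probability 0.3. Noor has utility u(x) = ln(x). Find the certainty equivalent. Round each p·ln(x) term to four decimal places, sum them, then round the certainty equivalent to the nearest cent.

$22.98

E[u] = 0.2·ln(59) + 0.5·ln(45) + 0.3·ln(4) = 0.8155 + 1.9033 + 0.4159 = 3.1347
CE = e^3.1347 ≈ 22.98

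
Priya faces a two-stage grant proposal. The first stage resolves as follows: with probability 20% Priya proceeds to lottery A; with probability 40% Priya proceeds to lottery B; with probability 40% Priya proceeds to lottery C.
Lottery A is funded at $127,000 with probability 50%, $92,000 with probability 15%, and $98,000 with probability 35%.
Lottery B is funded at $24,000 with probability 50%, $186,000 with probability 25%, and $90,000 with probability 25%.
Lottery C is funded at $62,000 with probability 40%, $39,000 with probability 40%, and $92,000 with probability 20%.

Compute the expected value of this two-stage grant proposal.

EV(A) = 0.5 × 127000 + 0.15 × 92000 + 0.35 × 98000 = 63500 + 13800 + 34300 = 111600
EV(B) = 0.5 × 24000 + 0.25 × 186000 + 0.25 × 90000 = 12000 + 46500 + 22500 = 81000
EV(C) = 0.4 × 62000 + 0.4 × 39000 + 0.2 × 92000 = 24800 + 15600 + 18400 = 58800
Overall = 0.2 × 111600 + 0.4 × 81000 + 0.4 × 58800 = 22320 + 32400 + 23520 = 78240

$78,240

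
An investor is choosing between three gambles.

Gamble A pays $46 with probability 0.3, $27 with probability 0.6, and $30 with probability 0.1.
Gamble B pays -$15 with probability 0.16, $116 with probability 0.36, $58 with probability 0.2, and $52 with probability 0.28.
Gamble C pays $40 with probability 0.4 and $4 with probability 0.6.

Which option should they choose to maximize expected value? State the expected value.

Gamble B ($65.52)

Gamble A = 0.3 × 46 + 0.6 × 27 + 0.1 × 30 = 13.8 + 16.2 + 3 = 33
Gamble B = 0.16 × (-15) + 0.36 × 116 + 0.2 × 58 + 0.28 × 52 = -2.4 + 41.76 + 11.6 + 14.56 = 65.52
Gamble C = 0.4 × 40 + 0.6 × 4 = 16 + 2.4 = 18.4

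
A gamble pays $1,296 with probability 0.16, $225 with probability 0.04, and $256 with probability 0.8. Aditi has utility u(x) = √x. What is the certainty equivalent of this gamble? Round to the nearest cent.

E[u] = 0.16·√1296 + 0.04·√225 + 0.8·√256 = 0.16·36 + 0.04·15 + 0.8·16 = 19.16
CE = (19.16)² = 367.1056

$367.11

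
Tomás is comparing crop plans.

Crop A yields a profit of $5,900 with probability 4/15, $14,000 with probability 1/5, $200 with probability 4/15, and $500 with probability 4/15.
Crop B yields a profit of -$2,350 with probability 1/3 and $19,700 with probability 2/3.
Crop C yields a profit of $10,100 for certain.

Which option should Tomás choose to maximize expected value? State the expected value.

Crop B ($12,350)

Crop A = 4/15 × 5900 + 1/5 × 14000 + 4/15 × 200 + 4/15 × 500 = 1573.3333 + 2800 + 53.3333 + 133.3333 = 4560
Crop B = 1/3 × (-2350) + 2/3 × 19700 = -783.3333 + 13133.3333 = 12350
Crop C: 10100 (certain)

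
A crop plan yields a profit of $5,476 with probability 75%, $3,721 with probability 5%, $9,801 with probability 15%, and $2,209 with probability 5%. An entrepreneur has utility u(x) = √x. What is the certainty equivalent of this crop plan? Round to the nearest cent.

$5,738.06

E[u] = 0.75·√5476 + 0.05·√3721 + 0.15·√9801 + 0.05·√2209 = 0.75·74 + 0.05·61 + 0.15·99 + 0.05·47 = 75.75
CE = (75.75)² = 5738.0625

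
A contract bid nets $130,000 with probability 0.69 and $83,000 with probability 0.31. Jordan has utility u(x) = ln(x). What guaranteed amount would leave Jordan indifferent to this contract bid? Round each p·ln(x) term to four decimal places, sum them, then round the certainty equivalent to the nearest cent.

$113,108.18

E[u] = 0.69·ln(130000) + 0.31·ln(83000) = 8.1249 + 3.5112 = 11.6361
CE = e^11.6361 ≈ 113108.18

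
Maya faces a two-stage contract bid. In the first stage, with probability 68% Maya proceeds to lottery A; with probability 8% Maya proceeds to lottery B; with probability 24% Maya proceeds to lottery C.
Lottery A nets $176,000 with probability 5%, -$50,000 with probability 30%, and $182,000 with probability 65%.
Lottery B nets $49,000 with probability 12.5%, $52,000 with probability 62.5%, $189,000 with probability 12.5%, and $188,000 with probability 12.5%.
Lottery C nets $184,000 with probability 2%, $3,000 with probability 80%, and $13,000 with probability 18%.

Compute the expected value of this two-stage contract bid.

EV(A) = 0.05 × 176000 + 0.3 × (-50000) + 0.65 × 182000 = 8800 − 15000 + 118300 = 112100
EV(B) = 0.125 × 49000 + 0.625 × 52000 + 0.125 × 189000 + 0.125 × 188000 = 6125 + 32500 + 23625 + 23500 = 85750
EV(C) = 0.02 × 184000 + 0.8 × 3000 + 0.18 × 13000 = 3680 + 2400 + 2340 = 8420
Overall = 0.68 × 112100 + 0.08 × 85750 + 0.24 × 8420 = 76228 + 6860 + 2020.8 = 85108.8

$85,108.80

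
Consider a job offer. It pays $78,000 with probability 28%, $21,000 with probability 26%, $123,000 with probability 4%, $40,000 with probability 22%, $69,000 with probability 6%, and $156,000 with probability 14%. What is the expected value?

$67,000

EV = 0.28 × 78000 + 0.26 × 21000 + 0.04 × 123000 + 0.22 × 40000 + 0.06 × 69000 + 0.14 × 156000 = 21840 + 5460 + 4920 + 8800 + 4140 + 21840 = 67000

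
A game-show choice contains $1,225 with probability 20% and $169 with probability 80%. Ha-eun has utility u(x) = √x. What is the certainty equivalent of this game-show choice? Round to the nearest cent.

$302.76

E[u] = 0.2·√1225 + 0.8·√169 = 0.2·35 + 0.8·13 = 17.4
CE = (17.4)² = 302.76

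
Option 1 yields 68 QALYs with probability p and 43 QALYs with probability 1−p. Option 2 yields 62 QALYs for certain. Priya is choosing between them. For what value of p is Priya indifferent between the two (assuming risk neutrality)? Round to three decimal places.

p = 0.760

p·68 + (1−p)·43 = 62
25p + 43 = 62
p = (62 − 43) / 25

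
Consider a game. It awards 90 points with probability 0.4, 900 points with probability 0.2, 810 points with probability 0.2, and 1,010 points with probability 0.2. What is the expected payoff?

EV = 0.4 × 90 + 0.2 × 900 + 0.2 × 810 + 0.2 × 1010 = 36 + 180 + 162 + 202 = 580

580 points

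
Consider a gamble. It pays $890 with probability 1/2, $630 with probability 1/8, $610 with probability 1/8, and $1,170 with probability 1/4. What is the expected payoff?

$892.50

EV = 1/2 × 890 + 1/8 × 630 + 1/8 × 610 + 1/4 × 1170 = 445 + 78.75 + 76.25 + 292.5 = 892.5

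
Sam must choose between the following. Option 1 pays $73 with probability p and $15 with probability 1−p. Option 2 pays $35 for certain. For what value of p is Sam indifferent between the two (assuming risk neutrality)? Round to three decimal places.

p = 0.345

p·73 + (1−p)·15 = 35
58p + 15 = 35
p = (35 − 15) / 58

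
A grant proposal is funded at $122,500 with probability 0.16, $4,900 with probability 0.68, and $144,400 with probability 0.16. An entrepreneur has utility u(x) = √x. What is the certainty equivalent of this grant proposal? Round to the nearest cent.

E[u] = 0.16·√122500 + 0.68·√4900 + 0.16·√144400 = 0.16·350 + 0.68·70 + 0.16·380 = 164.4
CE = (164.4)² = 27027.36

$27,027.36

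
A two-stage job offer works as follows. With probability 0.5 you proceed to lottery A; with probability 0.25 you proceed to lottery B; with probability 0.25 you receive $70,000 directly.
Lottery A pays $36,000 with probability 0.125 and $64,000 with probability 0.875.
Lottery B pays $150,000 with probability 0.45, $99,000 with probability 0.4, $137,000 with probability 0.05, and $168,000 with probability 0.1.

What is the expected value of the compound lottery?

$80,437.50

EV(A) = 0.125 × 36000 + 0.875 × 64000 = 4500 + 56000 = 60500
EV(B) = 0.45 × 150000 + 0.4 × 99000 + 0.05 × 137000 + 0.1 × 168000 = 67500 + 39600 + 6850 + 16800 = 130750
Branch C: 70000 (certain)
Overall = 0.5 × 60500 + 0.25 × 130750 + 0.25 × 70000 = 30250 + 32687.5 + 17500 = 80437.5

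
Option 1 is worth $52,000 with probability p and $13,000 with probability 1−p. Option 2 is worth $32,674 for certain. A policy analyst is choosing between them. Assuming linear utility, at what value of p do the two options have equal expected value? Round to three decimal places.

p·52000 + (1−p)·13000 = 32674
39000p + 13000 = 32674
p = (32674 − 13000) / 39000

p = 0.504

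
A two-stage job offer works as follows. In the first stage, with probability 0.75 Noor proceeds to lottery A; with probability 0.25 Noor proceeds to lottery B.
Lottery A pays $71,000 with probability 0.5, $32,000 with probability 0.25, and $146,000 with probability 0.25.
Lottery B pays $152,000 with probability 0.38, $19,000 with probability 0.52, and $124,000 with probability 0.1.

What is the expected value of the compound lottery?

EV(A) = 0.5 × 71000 + 0.25 × 32000 + 0.25 × 146000 = 35500 + 8000 + 36500 = 80000
EV(B) = 0.38 × 152000 + 0.52 × 19000 + 0.1 × 124000 = 57760 + 9880 + 12400 = 80040
Overall = 0.75 × 80000 + 0.25 × 80040 = 60000 + 20010 = 80010

$80,010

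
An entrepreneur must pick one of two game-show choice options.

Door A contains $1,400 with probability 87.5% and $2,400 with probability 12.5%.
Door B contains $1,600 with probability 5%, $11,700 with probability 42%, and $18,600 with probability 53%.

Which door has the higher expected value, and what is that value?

Door B ($14,852)

Door A = 0.875 × 1400 + 0.125 × 2400 = 1225 + 300 = 1525
Door B = 0.05 × 1600 + 0.42 × 11700 + 0.53 × 18600 = 80 + 4914 + 9858 = 14852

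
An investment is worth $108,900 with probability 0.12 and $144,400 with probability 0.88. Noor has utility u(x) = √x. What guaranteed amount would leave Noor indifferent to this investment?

$139,876

E[u] = 0.12·√108900 + 0.88·√144400 = 0.12·330 + 0.88·380 = 374
CE = (374)² = 139876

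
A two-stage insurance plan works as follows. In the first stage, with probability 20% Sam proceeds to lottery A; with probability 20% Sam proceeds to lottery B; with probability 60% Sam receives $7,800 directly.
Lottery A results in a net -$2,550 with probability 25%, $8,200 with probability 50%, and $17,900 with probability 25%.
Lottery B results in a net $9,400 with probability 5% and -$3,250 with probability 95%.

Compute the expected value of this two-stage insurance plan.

EV(A) = 0.25 × (-2550) + 0.5 × 8200 + 0.25 × 17900 = -637.5 + 4100 + 4475 = 7937.5
EV(B) = 0.05 × 9400 + 0.95 × (-3250) = 470 − 3087.5 = -2617.5
Branch C: 7800 (certain)
Overall = 0.2 × 7937.5 + 0.2 × (-2617.5) + 0.6 × 7800 = 1587.5 − 523.5 + 4680 = 5744

$5,744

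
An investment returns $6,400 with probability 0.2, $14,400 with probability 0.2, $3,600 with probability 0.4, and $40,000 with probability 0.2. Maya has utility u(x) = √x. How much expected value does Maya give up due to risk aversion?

E[u] = 0.2·√6400 + 0.2·√14400 + 0.4·√3600 + 0.2·√40000 = 0.2·80 + 0.2·120 + 0.4·60 + 0.2·200 = 104
CE = (104)² = 10816
Risk premium = EV − CE = 13600 − 10816 = 2784

$2,784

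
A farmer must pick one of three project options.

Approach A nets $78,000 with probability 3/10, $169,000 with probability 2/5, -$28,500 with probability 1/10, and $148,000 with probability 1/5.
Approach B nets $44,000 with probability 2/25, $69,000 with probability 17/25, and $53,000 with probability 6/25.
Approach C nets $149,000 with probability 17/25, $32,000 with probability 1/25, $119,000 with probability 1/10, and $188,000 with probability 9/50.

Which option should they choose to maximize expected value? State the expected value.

Approach A = 3/10 × 78000 + 2/5 × 169000 + 1/10 × (-28500) + 1/5 × 148000 = 23400 + 67600 − 2850 + 29600 = 117750
Approach B = 2/25 × 44000 + 17/25 × 69000 + 6/25 × 53000 = 3520 + 46920 + 12720 = 63160
Approach C = 17/25 × 149000 + 1/25 × 32000 + 1/10 × 119000 + 9/50 × 188000 = 101320 + 1280 + 11900 + 33840 = 148340

Approach C ($148,340)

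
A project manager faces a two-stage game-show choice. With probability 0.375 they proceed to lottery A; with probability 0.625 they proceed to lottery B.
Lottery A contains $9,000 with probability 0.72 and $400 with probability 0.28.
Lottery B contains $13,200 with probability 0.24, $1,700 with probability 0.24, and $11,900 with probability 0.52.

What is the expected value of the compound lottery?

$8,574.50

EV(A) = 0.72 × 9000 + 0.28 × 400 = 6480 + 112 = 6592
EV(B) = 0.24 × 13200 + 0.24 × 1700 + 0.52 × 11900 = 3168 + 408 + 6188 = 9764
Overall = 0.375 × 6592 + 0.625 × 9764 = 2472 + 6102.5 = 8574.5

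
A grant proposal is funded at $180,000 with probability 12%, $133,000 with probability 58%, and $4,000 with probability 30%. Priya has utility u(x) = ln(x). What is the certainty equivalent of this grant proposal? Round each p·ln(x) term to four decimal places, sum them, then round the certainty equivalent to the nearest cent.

E[u] = 0.12·ln(180000) + 0.58·ln(133000) + 0.3·ln(4000) = 1.4521 + 6.8429 + 2.4882 = 10.7832
CE = e^10.7832 ≈ 48204.13

$48,204.13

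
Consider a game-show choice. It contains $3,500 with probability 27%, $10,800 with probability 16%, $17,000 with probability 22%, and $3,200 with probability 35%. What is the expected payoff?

$7,533

EV = 0.27 × 3500 + 0.16 × 10800 + 0.22 × 17000 + 0.35 × 3200 = 945 + 1728 + 3740 + 1120 = 7533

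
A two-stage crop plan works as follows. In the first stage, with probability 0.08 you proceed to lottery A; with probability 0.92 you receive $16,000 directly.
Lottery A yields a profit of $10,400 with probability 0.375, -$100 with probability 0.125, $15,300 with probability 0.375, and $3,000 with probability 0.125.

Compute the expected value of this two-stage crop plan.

$15,520

EV(A) = 0.375 × 10400 + 0.125 × (-100) + 0.375 × 15300 + 0.125 × 3000 = 3900 − 12.5 + 5737.5 + 375 = 10000
Branch B: 16000 (certain)
Overall = 0.08 × 10000 + 0.92 × 16000 = 800 + 14720 = 15520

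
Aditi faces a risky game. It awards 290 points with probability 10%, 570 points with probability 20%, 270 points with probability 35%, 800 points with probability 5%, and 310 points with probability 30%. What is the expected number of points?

370.5 points

EV = 0.1 × 290 + 0.2 × 570 + 0.35 × 270 + 0.05 × 800 + 0.3 × 310 = 29 + 114 + 94.5 + 40 + 93 = 370.5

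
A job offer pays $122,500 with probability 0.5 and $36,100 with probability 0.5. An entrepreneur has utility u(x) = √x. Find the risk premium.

E[u] = 0.5·√122500 + 0.5·√36100 = 0.5·350 + 0.5·190 = 270
CE = (270)² = 72900
Risk premium = EV − CE = 79300 − 72900 = 6400

$6,400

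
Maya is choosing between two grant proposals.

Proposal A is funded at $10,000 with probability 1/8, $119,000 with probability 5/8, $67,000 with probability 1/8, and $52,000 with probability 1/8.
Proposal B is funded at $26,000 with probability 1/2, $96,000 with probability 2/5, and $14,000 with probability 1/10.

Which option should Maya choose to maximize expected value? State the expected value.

Proposal A ($90,500)

Proposal A = 1/8 × 10000 + 5/8 × 119000 + 1/8 × 67000 + 1/8 × 52000 = 1250 + 74375 + 8375 + 6500 = 90500
Proposal B = 1/2 × 26000 + 2/5 × 96000 + 1/10 × 14000 = 13000 + 38400 + 1400 = 52800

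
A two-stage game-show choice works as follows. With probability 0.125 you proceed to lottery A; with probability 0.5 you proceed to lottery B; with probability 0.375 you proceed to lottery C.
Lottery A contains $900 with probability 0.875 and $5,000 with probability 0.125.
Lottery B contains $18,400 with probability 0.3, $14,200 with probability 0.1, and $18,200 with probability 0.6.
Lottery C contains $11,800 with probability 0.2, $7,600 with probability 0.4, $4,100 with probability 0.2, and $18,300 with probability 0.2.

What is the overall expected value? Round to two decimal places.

EV(A) = 0.875 × 900 + 0.125 × 5000 = 787.5 + 625 = 1412.5
EV(B) = 0.3 × 18400 + 0.1 × 14200 + 0.6 × 18200 = 5520 + 1420 + 10920 = 17860
EV(C) = 0.2 × 11800 + 0.4 × 7600 + 0.2 × 4100 + 0.2 × 18300 = 2360 + 3040 + 820 + 3660 = 9880
Overall = 0.125 × 1412.5 + 0.5 × 17860 + 0.375 × 9880 = 176.5625 + 8930 + 3705 = 12811.5625

$12,811.56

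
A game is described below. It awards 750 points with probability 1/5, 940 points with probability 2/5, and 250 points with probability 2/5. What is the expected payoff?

EV = 1/5 × 750 + 2/5 × 940 + 2/5 × 250 = 150 + 376 + 100 = 626

626 points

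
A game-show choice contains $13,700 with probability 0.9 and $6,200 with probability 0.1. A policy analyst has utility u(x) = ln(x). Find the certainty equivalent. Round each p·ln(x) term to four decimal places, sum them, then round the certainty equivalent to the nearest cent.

$12,654.90

E[u] = 0.9·ln(13700) + 0.1·ln(6200) = 8.5726 + 0.8732 = 9.4458
CE = e^9.4458 ≈ 12654.90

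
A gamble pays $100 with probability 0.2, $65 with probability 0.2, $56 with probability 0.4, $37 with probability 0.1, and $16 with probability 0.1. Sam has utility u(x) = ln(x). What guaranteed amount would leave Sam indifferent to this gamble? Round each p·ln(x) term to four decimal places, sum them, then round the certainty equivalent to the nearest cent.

$54.84

E[u] = 0.2·ln(100) + 0.2·ln(65) + 0.4·ln(56) + 0.1·ln(37) + 0.1·ln(16) = 0.9210 + 0.8349 + 1.6101 + 0.3611 + 0.2773 = 4.0044
CE = e^4.0044 ≈ 54.84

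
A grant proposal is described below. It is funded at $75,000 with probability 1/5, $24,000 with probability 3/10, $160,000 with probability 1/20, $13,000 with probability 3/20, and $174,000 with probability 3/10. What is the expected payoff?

$84,350

EV = 1/5 × 75000 + 3/10 × 24000 + 1/20 × 160000 + 3/20 × 13000 + 3/10 × 174000 = 15000 + 7200 + 8000 + 1950 + 52200 = 84350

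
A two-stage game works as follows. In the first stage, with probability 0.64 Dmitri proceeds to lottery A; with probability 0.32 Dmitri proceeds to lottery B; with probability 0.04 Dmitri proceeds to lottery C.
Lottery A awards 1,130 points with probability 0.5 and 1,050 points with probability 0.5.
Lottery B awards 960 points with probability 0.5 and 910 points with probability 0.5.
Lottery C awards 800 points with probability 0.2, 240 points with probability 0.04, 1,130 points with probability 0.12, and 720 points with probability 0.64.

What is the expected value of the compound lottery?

1027.44 points

EV(A) = 0.5 × 1130 + 0.5 × 1050 = 565 + 525 = 1090
EV(B) = 0.5 × 960 + 0.5 × 910 = 480 + 455 = 935
EV(C) = 0.2 × 800 + 0.04 × 240 + 0.12 × 1130 + 0.64 × 720 = 160 + 9.6 + 135.6 + 460.8 = 766
Overall = 0.64 × 1090 + 0.32 × 935 + 0.04 × 766 = 697.6 + 299.2 + 30.64 = 1027.44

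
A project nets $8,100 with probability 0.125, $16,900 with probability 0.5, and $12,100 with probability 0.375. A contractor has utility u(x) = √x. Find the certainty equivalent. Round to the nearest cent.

$13,806.25

E[u] = 0.125·√8100 + 0.5·√16900 + 0.375·√12100 = 0.125·90 + 0.5·130 + 0.375·110 = 117.5
CE = (117.5)² = 13806.25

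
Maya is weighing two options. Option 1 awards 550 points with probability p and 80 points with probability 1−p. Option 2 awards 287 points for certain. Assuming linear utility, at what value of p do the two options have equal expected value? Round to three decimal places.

p = 0.440

p·550 + (1−p)·80 = 287
470p + 80 = 287
p = (287 − 80) / 470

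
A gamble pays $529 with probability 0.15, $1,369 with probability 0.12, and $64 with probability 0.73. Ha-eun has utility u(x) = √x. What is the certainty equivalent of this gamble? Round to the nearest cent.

E[u] = 0.15·√529 + 0.12·√1369 + 0.73·√64 = 0.15·23 + 0.12·37 + 0.73·8 = 13.73
CE = (13.73)² = 188.5129

$188.51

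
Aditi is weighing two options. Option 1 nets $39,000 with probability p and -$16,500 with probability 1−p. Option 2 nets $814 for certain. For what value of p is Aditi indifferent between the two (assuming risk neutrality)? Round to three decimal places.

p·39000 + (1−p)·(-16500) = 814
55500p − 16500 = 814
p = (814 + 16500) / 55500

p = 0.312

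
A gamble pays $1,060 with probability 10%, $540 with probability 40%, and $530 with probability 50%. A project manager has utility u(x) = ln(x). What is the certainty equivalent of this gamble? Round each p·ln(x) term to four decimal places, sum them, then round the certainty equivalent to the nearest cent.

E[u] = 0.1·ln(1060) + 0.4·ln(540) + 0.5·ln(530) = 0.6966 + 2.5166 + 3.1364 = 6.3496
CE = e^6.3496 ≈ 572.26

$572.26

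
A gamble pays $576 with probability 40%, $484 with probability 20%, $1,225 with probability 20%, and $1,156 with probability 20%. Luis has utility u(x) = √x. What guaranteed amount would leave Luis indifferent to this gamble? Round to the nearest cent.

$772.84

E[u] = 0.4·√576 + 0.2·√484 + 0.2·√1225 + 0.2·√1156 = 0.4·24 + 0.2·22 + 0.2·35 + 0.2·34 = 27.8
CE = (27.8)² = 772.84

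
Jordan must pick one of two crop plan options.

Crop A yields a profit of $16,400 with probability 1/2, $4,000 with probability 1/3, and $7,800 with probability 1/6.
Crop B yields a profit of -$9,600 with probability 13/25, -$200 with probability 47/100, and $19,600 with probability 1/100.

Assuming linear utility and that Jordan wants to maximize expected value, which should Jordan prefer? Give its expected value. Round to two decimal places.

Crop A = 1/2 × 16400 + 1/3 × 4000 + 1/6 × 7800 = 8200 + 1333.3333 + 1300 = 10833.3333
Crop B = 13/25 × (-9600) + 47/100 × (-200) + 1/100 × 19600 = -4992 − 94 + 196 = -4890

Crop A ($10,833.33)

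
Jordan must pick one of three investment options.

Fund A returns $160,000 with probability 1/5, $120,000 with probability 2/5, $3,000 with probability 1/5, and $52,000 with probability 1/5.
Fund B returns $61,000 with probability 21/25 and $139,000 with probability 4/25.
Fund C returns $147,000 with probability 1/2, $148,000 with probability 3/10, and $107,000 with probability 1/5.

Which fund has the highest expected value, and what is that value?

Fund C ($139,300)

Fund A = 1/5 × 160000 + 2/5 × 120000 + 1/5 × 3000 + 1/5 × 52000 = 32000 + 48000 + 600 + 10400 = 91000
Fund B = 21/25 × 61000 + 4/25 × 139000 = 51240 + 22240 = 73480
Fund C = 1/2 × 147000 + 3/10 × 148000 + 1/5 × 107000 = 73500 + 44400 + 21400 = 139300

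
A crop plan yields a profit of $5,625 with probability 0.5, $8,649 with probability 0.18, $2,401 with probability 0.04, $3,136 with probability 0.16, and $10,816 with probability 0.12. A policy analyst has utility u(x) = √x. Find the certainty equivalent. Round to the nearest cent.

$6,027.97

E[u] = 0.5·√5625 + 0.18·√8649 + 0.04·√2401 + 0.16·√3136 + 0.12·√10816 = 0.5·75 + 0.18·93 + 0.04·49 + 0.16·56 + 0.12·104 = 77.64
CE = (77.64)² = 6027.9696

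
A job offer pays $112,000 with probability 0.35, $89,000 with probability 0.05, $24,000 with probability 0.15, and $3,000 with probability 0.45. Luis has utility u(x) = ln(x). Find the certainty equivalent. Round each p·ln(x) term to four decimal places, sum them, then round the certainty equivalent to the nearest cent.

E[u] = 0.35·ln(112000) + 0.05·ln(89000) + 0.15·ln(24000) + 0.45·ln(3000) = 4.0692 + 0.5698 + 1.5129 + 3.6029 = 9.7548
CE = e^9.7548 ≈ 17236.77

$17,236.77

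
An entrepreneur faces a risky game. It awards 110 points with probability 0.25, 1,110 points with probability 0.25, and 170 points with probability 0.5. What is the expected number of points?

390 points

EV = 0.25 × 110 + 0.25 × 1110 + 0.5 × 170 = 27.5 + 277.5 + 85 = 390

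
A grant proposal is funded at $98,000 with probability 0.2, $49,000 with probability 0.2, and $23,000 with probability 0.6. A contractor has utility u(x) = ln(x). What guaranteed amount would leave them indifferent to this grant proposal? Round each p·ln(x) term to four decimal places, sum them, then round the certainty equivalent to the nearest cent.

$35,749.80

E[u] = 0.2·ln(98000) + 0.2·ln(49000) + 0.6·ln(23000) = 2.2985 + 2.1599 + 6.0259 = 10.4843
CE = e^10.4843 ≈ 35749.80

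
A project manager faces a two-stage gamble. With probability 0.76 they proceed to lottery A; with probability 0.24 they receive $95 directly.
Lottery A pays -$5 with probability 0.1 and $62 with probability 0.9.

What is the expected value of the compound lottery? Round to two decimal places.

$64.83

EV(A) = 0.1 × (-5) + 0.9 × 62 = -0.5 + 55.8 = 55.3
Branch B: 95 (certain)
Overall = 0.76 × 55.3 + 0.24 × 95 = 42.028 + 22.8 = 64.828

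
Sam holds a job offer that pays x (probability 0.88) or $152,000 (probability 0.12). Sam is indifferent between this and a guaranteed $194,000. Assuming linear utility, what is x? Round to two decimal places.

0.88·x + 0.12·152000 = 194000
0.88·x = 194000 − 18240 = 175760
x = 175760 / 0.88 = 199727.2727

x = $199,727.27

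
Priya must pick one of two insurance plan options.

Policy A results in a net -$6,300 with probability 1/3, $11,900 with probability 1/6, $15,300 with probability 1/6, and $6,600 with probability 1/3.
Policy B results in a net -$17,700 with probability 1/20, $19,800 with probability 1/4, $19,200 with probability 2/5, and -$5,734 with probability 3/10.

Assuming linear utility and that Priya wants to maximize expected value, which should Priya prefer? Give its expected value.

Policy A = 1/3 × (-6300) + 1/6 × 11900 + 1/6 × 15300 + 1/3 × 6600 = -2100 + 1983.3333 + 2550 + 2200 = 4633.3333
Policy B = 1/20 × (-17700) + 1/4 × 19800 + 2/5 × 19200 + 3/10 × (-5734) = -885 + 4950 + 7680 − 1720.2 = 10024.8

Policy B ($10,024.80)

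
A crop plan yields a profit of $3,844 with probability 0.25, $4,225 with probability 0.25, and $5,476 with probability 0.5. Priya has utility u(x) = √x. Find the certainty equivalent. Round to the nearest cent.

$4,726.56

E[u] = 0.25·√3844 + 0.25·√4225 + 0.5·√5476 = 0.25·62 + 0.25·65 + 0.5·74 = 68.75
CE = (68.75)² = 4726.5625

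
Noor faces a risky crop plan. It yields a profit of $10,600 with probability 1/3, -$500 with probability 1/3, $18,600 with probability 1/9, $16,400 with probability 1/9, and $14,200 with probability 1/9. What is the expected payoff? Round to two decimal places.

$8,833.33

EV = 1/3 × 10600 + 1/3 × (-500) + 1/9 × 18600 + 1/9 × 16400 + 1/9 × 14200 = 3533.3333 − 166.6667 + 2066.6667 + 1822.2222 + 1577.7778 = 8833.3333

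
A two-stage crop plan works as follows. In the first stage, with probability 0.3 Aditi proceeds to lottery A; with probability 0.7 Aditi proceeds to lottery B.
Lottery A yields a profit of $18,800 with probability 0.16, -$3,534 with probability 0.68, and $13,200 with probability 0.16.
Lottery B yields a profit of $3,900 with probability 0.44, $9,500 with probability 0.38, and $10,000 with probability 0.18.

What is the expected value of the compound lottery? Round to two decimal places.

$5,803.26

EV(A) = 0.16 × 18800 + 0.68 × (-3534) + 0.16 × 13200 = 3008 − 2403.12 + 2112 = 2716.88
EV(B) = 0.44 × 3900 + 0.38 × 9500 + 0.18 × 10000 = 1716 + 3610 + 1800 = 7126
Overall = 0.3 × 2716.88 + 0.7 × 7126 = 815.064 + 4988.2 = 5803.264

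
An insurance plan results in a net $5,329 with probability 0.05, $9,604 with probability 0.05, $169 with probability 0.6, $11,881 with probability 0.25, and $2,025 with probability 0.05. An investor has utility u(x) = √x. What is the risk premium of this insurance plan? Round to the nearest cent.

$1,817.33

E[u] = 0.05·√5329 + 0.05·√9604 + 0.6·√169 + 0.25·√11881 + 0.05·√2025 = 0.05·73 + 0.05·98 + 0.6·13 + 0.25·109 + 0.05·45 = 45.85
CE = (45.85)² = 2102.2225
Risk premium = EV − CE = 3919.55 − 2102.2225 = 1817.3275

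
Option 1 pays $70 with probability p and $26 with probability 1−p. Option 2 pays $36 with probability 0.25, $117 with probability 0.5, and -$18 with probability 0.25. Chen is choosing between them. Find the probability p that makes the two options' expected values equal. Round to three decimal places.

EV(Option 2) = 0.25 × 36 + 0.5 × 117 + 0.25 × (-18) = 9 + 58.5 − 4.5 = 63
p·70 + (1−p)·26 = 63
44p + 26 = 63
p = (63 − 26) / 44

p = 0.841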